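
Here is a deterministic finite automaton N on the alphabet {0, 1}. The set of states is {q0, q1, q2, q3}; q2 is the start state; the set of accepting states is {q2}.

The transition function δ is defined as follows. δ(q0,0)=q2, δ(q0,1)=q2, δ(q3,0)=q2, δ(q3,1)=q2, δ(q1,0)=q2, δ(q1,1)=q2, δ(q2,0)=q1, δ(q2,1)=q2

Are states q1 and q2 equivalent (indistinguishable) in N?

Reachable states from the start: {q1,q2}. Unreachable: {q0,q3} — drop them.
Start with accepting vs non-accepting: {q2} | {q1}.
The partition is now stable with 2 blocks: {q2} | {q1}.
q1 and q2 end up in different blocks, so they are distinguishable. For instance, the string 'ε' is accepted from only q2.

No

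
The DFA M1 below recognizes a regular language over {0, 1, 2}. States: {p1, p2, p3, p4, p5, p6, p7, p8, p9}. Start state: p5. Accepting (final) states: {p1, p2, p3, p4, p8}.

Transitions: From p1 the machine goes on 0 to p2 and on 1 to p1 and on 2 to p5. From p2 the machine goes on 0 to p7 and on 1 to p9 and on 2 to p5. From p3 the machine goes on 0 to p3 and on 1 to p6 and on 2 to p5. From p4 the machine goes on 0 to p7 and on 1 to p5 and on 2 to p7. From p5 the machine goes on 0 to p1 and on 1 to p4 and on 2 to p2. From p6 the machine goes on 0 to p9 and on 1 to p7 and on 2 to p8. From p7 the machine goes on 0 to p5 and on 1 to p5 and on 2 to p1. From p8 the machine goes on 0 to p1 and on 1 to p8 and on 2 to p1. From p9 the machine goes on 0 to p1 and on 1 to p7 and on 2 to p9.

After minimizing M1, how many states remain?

6

Reachable states from the start: {p1,p2,p4,p5,p7,p9}. Unreachable: {p3,p6,p8} — drop them.
Start with accepting vs non-accepting: {p1,p2,p4} | {p5,p7,p9}.
Split {p1,p2,p4} by δ(·,0) → {p2,p4} and {p1}.
Split {p5,p7,p9} by δ(·,0) → {p5,p9} and {p7}.
On input 2, block {p2,p4} splits into {p2} and {p4}.
Refine {p5,p9} on symbol 1: members go to different blocks, giving {p5} and {p9}.
No further refinement is possible. Final partition (6 blocks): {p2} | {p5} | {p1} | {p7} | {p4} | {p9}.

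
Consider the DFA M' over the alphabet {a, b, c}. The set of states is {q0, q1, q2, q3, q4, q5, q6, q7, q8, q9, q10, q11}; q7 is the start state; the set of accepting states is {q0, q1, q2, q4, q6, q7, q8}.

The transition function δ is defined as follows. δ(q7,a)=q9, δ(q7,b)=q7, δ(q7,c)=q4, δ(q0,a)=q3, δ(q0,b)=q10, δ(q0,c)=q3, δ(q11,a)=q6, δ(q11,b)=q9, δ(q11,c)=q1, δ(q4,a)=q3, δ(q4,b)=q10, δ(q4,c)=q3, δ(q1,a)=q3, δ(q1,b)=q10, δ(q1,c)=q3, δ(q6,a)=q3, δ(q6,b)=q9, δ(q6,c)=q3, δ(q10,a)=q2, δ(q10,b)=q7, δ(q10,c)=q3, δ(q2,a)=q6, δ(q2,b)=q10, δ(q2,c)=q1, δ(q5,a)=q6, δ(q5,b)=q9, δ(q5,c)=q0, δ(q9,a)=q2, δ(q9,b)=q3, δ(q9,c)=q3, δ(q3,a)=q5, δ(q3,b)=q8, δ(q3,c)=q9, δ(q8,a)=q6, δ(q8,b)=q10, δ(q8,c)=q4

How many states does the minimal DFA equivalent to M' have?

States {q11} cannot be reached from the start state, so discard them.
Start with accepting vs non-accepting: {q0,q1,q2,q4,q6,q7,q8} | {q3,q5,q9,q10}.
Refine {q0,q1,q2,q4,q6,q7,q8} on symbol a: members go to different blocks, giving {q0,q1,q4,q6,q7} and {q2,q8}.
Split {q0,q1,q4,q6,q7} by δ(·,b) → {q0,q1,q4,q6} and {q7}.
Split {q3,q5,q9,q10} by δ(·,a) → {q9,q10} and {q3} and {q5}.
Refine {q9,q10} on symbol b: members go to different blocks, giving {q9} and {q10}.
On input b, block {q0,q1,q4,q6} splits into {q0,q1,q4} and {q6}.
Stable partition: {q0,q1,q4} | {q9} | {q2,q8} | {q7} | {q3} | {q5} | {q10} | {q6} — 8 equivalence classes.

8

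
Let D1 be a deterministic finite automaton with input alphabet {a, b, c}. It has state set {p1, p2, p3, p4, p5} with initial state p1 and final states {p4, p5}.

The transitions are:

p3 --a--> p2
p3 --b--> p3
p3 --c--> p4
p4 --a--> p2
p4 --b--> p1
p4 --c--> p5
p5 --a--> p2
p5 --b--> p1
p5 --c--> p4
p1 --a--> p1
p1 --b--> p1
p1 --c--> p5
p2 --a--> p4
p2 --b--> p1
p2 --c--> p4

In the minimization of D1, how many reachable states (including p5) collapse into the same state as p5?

2

First remove the unreachable states {p3}; 4 states remain.
P0 = {p4,p5} | {p1,p2}.
Split {p1,p2} by δ(·,a) → {p1} and {p2}.
Stable partition: {p4,p5} | {p1} | {p2} — 3 equivalence classes.
State p5 belongs to the block {p4,p5}, which has 2 states.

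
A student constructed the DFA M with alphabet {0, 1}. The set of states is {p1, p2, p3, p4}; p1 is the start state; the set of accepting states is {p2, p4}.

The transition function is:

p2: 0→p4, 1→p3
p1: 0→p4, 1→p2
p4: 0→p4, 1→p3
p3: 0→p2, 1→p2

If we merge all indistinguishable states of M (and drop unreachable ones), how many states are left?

2

All states are reachable from the start state.
Initial partition by acceptance: {p2,p4} | {p1,p3}.
No further refinement is possible. Final partition (2 blocks): {p2,p4} | {p1,p3}.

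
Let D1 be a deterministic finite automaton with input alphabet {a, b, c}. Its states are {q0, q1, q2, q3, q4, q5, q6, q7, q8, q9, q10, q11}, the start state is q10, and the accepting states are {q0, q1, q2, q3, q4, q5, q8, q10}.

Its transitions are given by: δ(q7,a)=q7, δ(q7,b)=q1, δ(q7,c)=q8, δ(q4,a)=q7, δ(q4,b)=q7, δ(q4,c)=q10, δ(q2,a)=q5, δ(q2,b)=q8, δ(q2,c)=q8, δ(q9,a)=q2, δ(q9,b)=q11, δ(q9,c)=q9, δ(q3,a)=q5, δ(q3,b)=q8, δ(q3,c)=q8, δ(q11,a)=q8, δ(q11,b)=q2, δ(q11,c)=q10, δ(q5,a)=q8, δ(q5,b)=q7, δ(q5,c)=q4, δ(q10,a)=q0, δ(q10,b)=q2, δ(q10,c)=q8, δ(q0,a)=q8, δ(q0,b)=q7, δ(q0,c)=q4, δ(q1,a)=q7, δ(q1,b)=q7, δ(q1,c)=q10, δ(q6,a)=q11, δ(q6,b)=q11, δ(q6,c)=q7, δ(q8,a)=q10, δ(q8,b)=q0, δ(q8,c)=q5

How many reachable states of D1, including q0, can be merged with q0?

Reachable states from the start: {q0,q1,q2,q4,q5,q7,q8,q10}. Unreachable: {q3,q6,q9,q11} — drop them.
P0 = {q0,q1,q2,q4,q5,q8,q10} | {q7}.
Split {q0,q1,q2,q4,q5,q8,q10} by δ(·,a) → {q0,q2,q5,q8,q10} and {q1,q4}.
Split {q0,q2,q5,q8,q10} by δ(·,b) → {q2,q8,q10} and {q0,q5}.
On input a, block {q2,q8,q10} splits into {q2,q10} and {q8}.
On input b, block {q2,q10} splits into {q2} and {q10}.
No further refinement is possible. Final partition (6 blocks): {q2} | {q7} | {q1,q4} | {q0,q5} | {q8} | {q10}.
State q0 belongs to the block {q0,q5}, which has 2 states.

2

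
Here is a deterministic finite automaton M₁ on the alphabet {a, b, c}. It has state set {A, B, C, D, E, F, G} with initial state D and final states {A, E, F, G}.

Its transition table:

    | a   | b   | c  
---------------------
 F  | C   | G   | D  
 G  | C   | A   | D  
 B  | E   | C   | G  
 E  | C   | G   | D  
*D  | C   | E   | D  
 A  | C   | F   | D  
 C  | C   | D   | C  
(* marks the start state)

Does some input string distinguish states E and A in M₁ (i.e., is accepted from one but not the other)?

No

Reachable states from the start: {A,C,D,E,F,G}. Unreachable: {B} — drop them.
Initial partition by acceptance: {A,E,F,G} | {C,D}.
On input b, block {C,D} splits into {C} and {D}.
Stable partition: {A,E,F,G} | {C} | {D} — 3 equivalence classes.
E and A lie in the same block of the stable partition, so they are equivalent — no string distinguishes them.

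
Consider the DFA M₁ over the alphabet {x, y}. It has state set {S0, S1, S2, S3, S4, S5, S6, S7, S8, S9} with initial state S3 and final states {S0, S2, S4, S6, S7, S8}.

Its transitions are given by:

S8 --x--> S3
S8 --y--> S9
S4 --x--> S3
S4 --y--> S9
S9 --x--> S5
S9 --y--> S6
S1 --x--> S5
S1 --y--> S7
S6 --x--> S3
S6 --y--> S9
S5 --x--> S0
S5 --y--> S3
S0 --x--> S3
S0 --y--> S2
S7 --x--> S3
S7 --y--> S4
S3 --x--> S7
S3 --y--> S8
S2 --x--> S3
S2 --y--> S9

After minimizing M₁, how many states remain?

5

First remove the unreachable states {S1}; 9 states remain.
Start with accepting vs non-accepting: {S0,S2,S4,S6,S7,S8} | {S3,S5,S9}.
On input y, block {S0,S2,S4,S6,S7,S8} splits into {S2,S4,S6,S8} and {S0,S7}.
Refine {S3,S5,S9} on symbol x: members go to different blocks, giving {S3,S5} and {S9}.
On input y, block {S3,S5} splits into {S3} and {S5}.
Stable partition: {S2,S4,S6,S8} | {S3} | {S0,S7} | {S9} | {S5} — 5 equivalence classes.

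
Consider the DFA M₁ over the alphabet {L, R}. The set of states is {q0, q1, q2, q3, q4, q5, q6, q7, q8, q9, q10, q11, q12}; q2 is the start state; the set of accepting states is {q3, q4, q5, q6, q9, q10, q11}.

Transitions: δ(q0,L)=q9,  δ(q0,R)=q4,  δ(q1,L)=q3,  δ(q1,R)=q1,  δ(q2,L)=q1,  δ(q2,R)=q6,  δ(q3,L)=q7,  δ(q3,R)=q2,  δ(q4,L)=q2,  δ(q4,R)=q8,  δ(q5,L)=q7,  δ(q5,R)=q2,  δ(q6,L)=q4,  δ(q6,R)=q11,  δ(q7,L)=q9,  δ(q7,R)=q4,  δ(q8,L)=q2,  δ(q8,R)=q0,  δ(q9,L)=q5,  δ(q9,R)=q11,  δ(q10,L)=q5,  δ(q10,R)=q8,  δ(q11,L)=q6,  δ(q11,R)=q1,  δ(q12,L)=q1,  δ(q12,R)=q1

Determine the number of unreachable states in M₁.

2

No path from q2 leads to q10, q12; the other 11 states are all reachable.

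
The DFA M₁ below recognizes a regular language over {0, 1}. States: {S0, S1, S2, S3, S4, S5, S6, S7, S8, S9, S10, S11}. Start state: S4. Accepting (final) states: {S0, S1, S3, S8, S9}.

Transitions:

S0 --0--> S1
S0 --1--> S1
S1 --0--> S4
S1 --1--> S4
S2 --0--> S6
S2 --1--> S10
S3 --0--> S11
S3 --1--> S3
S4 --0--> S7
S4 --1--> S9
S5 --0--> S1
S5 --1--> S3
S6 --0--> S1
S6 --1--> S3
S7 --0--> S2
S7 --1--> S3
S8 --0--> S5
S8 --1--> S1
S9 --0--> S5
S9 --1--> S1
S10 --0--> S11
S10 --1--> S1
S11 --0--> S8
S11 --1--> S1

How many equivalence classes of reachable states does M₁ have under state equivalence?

9

States {S0} cannot be reached from the start state, so discard them.
Initial partition by acceptance: {S1,S3,S8,S9} | {S2,S4,S5,S6,S7,S10,S11}.
Split {S1,S3,S8,S9} by δ(·,1) → {S3,S8,S9} and {S1}.
Refine {S3,S8,S9} on symbol 1: members go to different blocks, giving {S8,S9} and {S3}.
On input 0, block {S2,S4,S5,S6,S7,S10,S11} splits into {S2,S4,S7,S10} and {S5,S6} and {S11}.
Refine {S2,S4,S7,S10} on symbol 0: members go to different blocks, giving {S4,S7} and {S2} and {S10}.
Split {S4,S7} by δ(·,0) → {S4} and {S7}.
Stable partition: {S8,S9} | {S4} | {S1} | {S3} | {S5,S6} | {S11} | {S2} | {S10} | {S7} — 9 equivalence classes.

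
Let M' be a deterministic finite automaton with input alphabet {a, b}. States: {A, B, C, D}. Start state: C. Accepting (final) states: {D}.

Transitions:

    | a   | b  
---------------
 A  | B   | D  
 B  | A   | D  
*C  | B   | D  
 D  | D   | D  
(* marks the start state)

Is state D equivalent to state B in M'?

All states are reachable from the start state.
P0 = {D} | {A,B,C}.
Stable partition: {D} | {A,B,C} — 2 equivalence classes.
D and B end up in different blocks, so they are distinguishable. For instance, the string 'ε' is accepted from only D.

No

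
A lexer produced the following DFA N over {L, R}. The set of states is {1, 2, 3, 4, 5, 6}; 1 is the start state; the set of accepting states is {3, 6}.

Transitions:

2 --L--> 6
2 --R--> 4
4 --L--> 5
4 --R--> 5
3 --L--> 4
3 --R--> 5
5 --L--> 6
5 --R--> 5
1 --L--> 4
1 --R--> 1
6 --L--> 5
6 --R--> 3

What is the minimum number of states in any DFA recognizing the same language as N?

5

States {2} cannot be reached from the start state, so discard them.
Initial partition by acceptance: {3,6} | {1,4,5}.
On input R, block {3,6} splits into {3} and {6}.
On input L, block {1,4,5} splits into {1,4} and {5}.
Split {1,4} by δ(·,L) → {1} and {4}.
No further refinement is possible. Final partition (5 blocks): {3} | {1} | {6} | {5} | {4}.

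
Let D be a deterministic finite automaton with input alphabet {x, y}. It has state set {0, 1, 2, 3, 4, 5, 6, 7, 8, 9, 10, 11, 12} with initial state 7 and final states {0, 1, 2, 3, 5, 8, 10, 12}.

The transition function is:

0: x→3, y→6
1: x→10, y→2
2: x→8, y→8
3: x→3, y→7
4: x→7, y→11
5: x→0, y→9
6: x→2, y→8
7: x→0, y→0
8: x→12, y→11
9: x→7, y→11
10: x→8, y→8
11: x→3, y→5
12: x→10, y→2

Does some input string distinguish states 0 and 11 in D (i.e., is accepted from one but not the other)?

Yes

Reachable states from the start: {0,2,3,5,6,7,8,9,10,11,12}. Unreachable: {1,4} — drop them.
P0 = {0,2,3,5,8,10,12} | {6,7,9,11}.
Refine {0,2,3,5,8,10,12} on symbol y: members go to different blocks, giving {0,3,5,8} and {2,10,12}.
On input x, block {0,3,5,8} splits into {0,3,5} and {8}.
Refine {6,7,9,11} on symbol x: members go to different blocks, giving {7,11} and {6} and {9}.
Split {0,3,5} by δ(·,y) → {0} and {3} and {5}.
Split {7,11} by δ(·,x) → {7} and {11}.
On input x, block {2,10,12} splits into {2,10} and {12}.
No further refinement is possible. Final partition (10 blocks): {0} | {7} | {2,10} | {8} | {6} | {9} | {3} | {5} | {11} | {12}.
0 and 11 end up in different blocks, so they are distinguishable. For instance, the string 'ε' is accepted from only 0.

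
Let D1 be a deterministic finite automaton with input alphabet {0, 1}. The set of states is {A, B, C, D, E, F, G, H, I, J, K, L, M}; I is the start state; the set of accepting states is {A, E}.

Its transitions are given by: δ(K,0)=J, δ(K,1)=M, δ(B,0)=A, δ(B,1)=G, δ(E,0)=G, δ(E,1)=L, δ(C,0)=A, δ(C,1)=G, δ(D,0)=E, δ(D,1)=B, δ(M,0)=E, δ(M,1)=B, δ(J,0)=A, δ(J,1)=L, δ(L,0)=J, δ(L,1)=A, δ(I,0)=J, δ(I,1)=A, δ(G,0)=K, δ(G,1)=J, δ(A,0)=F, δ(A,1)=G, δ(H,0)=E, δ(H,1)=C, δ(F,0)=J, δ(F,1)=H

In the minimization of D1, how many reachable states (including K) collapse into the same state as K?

Reachable states from the start: {A,B,C,E,F,G,H,I,J,K,L,M}. Unreachable: {D} — drop them.
Initial partition by acceptance: {A,E} | {B,C,F,G,H,I,J,K,L,M}.
Split {B,C,F,G,H,I,J,K,L,M} by δ(·,0) → {B,C,H,J,M} and {F,G,I,K,L}.
Refine {B,C,H,J,M} on symbol 1: members go to different blocks, giving {B,C,J} and {H,M}.
On input 0, block {F,G,I,K,L} splits into {F,I,K,L} and {G}.
On input 0, block {A,E} splits into {A} and {E}.
Split {B,C,J} by δ(·,1) → {B,C} and {J}.
Split {F,I,K,L} by δ(·,1) → {F,K} and {I,L}.
Stable partition: {A} | {B,C} | {F,K} | {H,M} | {G} | {E} | {J} | {I,L} — 8 equivalence classes.
The equivalence class containing K is {F,K}, of size 2.

2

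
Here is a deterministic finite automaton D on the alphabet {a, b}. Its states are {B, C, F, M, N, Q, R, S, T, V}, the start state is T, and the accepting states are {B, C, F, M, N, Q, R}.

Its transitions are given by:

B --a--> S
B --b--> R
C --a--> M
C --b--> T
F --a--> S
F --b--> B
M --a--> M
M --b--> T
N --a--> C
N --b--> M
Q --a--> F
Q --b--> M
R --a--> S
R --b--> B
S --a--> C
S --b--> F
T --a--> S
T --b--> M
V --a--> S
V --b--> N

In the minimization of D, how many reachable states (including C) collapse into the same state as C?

2

First remove the unreachable states {N,Q,V}; 7 states remain.
Start with accepting vs non-accepting: {B,C,F,M,R} | {S,T}.
On input a, block {B,C,F,M,R} splits into {B,F,R} and {C,M}.
Refine {S,T} on symbol a: members go to different blocks, giving {S} and {T}.
Stable partition: {B,F,R} | {S} | {C,M} | {T} — 4 equivalence classes.
The equivalence class containing C is {C,M}, of size 2.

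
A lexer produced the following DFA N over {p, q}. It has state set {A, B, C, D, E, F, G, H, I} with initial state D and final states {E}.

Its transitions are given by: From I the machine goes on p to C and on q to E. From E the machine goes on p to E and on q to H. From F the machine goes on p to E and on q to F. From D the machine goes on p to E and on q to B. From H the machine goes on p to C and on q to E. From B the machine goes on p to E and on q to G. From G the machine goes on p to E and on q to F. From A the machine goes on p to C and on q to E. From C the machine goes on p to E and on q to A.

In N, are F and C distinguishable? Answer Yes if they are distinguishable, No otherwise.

Yes

Reachable states from the start: {A,B,C,D,E,F,G,H}. Unreachable: {I} — drop them.
Start with accepting vs non-accepting: {E} | {A,B,C,D,F,G,H}.
On input p, block {A,B,C,D,F,G,H} splits into {B,C,D,F,G} and {A,H}.
Refine {B,C,D,F,G} on symbol q: members go to different blocks, giving {B,D,F,G} and {C}.
No further refinement is possible. Final partition (4 blocks): {E} | {B,D,F,G} | {A,H} | {C}.
F and C end up in different blocks, so they are distinguishable. For instance, the string 'qp' is accepted from only F.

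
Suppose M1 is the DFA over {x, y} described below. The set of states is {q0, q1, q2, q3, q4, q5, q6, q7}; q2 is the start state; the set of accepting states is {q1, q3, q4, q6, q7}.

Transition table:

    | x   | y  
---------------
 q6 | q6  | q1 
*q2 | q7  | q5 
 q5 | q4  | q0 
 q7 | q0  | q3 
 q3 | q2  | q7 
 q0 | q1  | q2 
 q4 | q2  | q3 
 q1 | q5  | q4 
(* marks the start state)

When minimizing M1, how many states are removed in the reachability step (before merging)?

No path from q2 leads to q6; the other 7 states are all reachable.

1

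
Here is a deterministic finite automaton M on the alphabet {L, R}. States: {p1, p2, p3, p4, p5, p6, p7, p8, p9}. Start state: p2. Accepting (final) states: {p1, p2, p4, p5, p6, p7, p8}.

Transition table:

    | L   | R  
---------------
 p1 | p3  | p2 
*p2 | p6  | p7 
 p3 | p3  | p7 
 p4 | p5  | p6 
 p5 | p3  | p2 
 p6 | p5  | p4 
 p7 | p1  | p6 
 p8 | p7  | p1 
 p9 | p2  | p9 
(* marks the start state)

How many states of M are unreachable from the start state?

2

No path from p2 leads to p8, p9; the other 7 states are all reachable.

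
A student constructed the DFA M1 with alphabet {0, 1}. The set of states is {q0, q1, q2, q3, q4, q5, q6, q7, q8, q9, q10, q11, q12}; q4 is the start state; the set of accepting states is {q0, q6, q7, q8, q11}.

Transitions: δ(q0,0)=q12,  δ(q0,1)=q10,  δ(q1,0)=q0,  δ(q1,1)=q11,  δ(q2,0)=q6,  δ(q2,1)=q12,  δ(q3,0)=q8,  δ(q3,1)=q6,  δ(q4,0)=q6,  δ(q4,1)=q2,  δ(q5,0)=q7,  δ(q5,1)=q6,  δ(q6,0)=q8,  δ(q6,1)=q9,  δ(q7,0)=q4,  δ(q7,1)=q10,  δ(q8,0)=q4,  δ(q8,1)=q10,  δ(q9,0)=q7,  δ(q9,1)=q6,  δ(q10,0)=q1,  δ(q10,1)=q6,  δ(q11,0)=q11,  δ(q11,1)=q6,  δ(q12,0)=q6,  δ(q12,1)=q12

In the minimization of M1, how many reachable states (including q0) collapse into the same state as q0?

Reachable states from the start: {q0,q1,q2,q4,q6,q7,q8,q9,q10,q11,q12}. Unreachable: {q3,q5} — drop them.
P0 = {q0,q6,q7,q8,q11} | {q1,q2,q4,q9,q10,q12}.
On input 0, block {q0,q6,q7,q8,q11} splits into {q0,q7,q8} and {q6,q11}.
Refine {q1,q2,q4,q9,q10,q12} on symbol 0: members go to different blocks, giving {q2,q4,q12} and {q1,q9} and {q10}.
Split {q6,q11} by δ(·,0) → {q6} and {q11}.
On input 1, block {q1,q9} splits into {q1} and {q9}.
No further refinement is possible. Final partition (7 blocks): {q0,q7,q8} | {q2,q4,q12} | {q6} | {q1} | {q10} | {q11} | {q9}.
State q0 belongs to the block {q0,q7,q8}, which has 3 states.

3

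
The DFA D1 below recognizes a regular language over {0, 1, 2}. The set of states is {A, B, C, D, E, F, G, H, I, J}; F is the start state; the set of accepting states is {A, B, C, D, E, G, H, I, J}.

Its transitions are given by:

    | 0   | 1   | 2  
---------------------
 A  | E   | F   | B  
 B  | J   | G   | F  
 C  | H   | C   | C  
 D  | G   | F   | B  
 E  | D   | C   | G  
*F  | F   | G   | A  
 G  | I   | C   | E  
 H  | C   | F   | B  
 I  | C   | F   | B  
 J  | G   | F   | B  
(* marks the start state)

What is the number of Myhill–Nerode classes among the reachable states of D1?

Initial partition by acceptance: {A,B,C,D,E,G,H,I,J} | {F}.
On input 1, block {A,B,C,D,E,G,H,I,J} splits into {A,D,H,I,J} and {B,C,E,G}.
Split {B,C,E,G} by δ(·,2) → {C,E,G} and {B}.
No further refinement is possible. Final partition (4 blocks): {A,D,H,I,J} | {F} | {C,E,G} | {B}.

4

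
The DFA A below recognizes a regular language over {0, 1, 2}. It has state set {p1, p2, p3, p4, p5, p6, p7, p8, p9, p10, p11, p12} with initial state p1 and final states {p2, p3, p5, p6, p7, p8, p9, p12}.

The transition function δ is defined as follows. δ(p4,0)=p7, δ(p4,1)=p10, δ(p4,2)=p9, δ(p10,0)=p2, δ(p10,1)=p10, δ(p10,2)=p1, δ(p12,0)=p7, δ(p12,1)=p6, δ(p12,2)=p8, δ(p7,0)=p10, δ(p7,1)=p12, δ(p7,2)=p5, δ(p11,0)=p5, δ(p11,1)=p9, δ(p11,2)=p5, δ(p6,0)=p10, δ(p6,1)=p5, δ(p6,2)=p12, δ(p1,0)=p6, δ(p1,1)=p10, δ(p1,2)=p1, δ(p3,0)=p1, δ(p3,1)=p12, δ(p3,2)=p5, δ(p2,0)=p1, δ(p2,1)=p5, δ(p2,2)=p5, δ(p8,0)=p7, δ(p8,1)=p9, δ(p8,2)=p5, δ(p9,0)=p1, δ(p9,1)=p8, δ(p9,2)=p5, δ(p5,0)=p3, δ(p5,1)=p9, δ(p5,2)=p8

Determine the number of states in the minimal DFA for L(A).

3

States {p4,p11} cannot be reached from the start state, so discard them.
Start with accepting vs non-accepting: {p2,p3,p5,p6,p7,p8,p9,p12} | {p1,p10}.
On input 0, block {p2,p3,p5,p6,p7,p8,p9,p12} splits into {p2,p3,p6,p7,p9} and {p5,p8,p12}.
No further refinement is possible. Final partition (3 blocks): {p2,p3,p6,p7,p9} | {p1,p10} | {p5,p8,p12}.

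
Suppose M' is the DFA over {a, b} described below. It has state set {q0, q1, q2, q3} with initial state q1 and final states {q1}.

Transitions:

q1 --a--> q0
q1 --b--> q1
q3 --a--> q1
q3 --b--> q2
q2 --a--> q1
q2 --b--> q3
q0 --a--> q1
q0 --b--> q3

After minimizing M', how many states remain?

2

All states are reachable from the start state.
Start with accepting vs non-accepting: {q1} | {q0,q2,q3}.
The partition is now stable with 2 blocks: {q1} | {q0,q2,q3}.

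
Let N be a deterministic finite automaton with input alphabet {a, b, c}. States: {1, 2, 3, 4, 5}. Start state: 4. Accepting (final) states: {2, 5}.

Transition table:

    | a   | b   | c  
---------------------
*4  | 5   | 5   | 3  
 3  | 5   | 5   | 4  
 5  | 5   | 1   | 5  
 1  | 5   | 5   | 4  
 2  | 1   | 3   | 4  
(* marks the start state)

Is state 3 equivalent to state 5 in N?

Reachable states from the start: {1,3,4,5}. Unreachable: {2} — drop them.
P0 = {5} | {1,3,4}.
Stable partition: {5} | {1,3,4} — 2 equivalence classes.
3 and 5 end up in different blocks, so they are distinguishable. For instance, the string 'ε' is accepted from only 5.

No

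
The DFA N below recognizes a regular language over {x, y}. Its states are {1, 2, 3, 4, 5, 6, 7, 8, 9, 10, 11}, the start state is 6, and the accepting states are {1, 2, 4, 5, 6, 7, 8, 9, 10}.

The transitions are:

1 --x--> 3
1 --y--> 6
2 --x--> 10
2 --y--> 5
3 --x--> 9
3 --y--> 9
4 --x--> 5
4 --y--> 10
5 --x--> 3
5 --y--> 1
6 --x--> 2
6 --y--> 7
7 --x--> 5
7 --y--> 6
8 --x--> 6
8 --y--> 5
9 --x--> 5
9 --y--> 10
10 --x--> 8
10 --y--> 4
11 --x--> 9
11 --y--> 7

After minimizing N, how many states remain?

Reachable states from the start: {1,2,3,4,5,6,7,8,9,10}. Unreachable: {11} — drop them.
Initial partition by acceptance: {1,2,4,5,6,7,8,9,10} | {3}.
On input x, block {1,2,4,5,6,7,8,9,10} splits into {2,4,6,7,8,9,10} and {1,5}.
Split {2,4,6,7,8,9,10} by δ(·,x) → {2,6,8,10} and {4,7,9}.
On input y, block {2,6,8,10} splits into {2,8} and {6,10}.
Refine {1,5} on symbol y: members go to different blocks, giving {1} and {5}.
The partition is now stable with 6 blocks: {2,8} | {3} | {1} | {4,7,9} | {6,10} | {5}.

6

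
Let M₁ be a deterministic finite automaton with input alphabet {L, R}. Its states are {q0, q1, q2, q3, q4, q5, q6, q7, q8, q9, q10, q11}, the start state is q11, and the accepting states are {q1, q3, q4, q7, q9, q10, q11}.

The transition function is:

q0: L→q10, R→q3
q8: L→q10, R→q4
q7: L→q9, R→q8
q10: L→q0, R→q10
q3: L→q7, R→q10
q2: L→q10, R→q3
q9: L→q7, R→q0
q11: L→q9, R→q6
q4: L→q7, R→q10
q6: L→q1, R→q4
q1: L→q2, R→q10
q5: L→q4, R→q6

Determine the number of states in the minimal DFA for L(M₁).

First remove the unreachable states {q5}; 11 states remain.
Initial partition by acceptance: {q1,q3,q4,q7,q9,q10,q11} | {q0,q2,q6,q8}.
Split {q1,q3,q4,q7,q9,q10,q11} by δ(·,L) → {q3,q4,q7,q9,q11} and {q1,q10}.
Split {q3,q4,q7,q9,q11} by δ(·,R) → {q7,q9,q11} and {q3,q4}.
No further refinement is possible. Final partition (4 blocks): {q7,q9,q11} | {q0,q2,q6,q8} | {q1,q10} | {q3,q4}.

4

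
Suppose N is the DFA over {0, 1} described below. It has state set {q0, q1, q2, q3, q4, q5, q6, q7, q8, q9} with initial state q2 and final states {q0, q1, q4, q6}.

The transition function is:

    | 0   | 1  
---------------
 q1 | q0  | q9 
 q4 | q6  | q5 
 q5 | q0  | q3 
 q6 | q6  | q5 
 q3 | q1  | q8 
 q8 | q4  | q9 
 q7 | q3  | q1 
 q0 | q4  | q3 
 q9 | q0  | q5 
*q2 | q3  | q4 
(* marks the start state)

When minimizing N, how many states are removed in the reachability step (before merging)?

1

No path from q2 leads to q7; the other 9 states are all reachable.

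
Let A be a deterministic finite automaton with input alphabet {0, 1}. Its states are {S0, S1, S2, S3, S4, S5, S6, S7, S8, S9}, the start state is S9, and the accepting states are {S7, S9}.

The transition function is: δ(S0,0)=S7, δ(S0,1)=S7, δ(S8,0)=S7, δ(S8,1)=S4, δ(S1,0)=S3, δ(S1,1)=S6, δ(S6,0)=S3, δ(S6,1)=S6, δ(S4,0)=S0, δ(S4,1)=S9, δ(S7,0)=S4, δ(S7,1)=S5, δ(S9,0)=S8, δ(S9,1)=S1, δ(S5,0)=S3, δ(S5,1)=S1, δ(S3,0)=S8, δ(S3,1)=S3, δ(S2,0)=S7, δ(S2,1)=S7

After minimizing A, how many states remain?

Reachable states from the start: {S0,S1,S3,S4,S5,S6,S7,S8,S9}. Unreachable: {S2} — drop them.
P0 = {S7,S9} | {S0,S1,S3,S4,S5,S6,S8}.
Refine {S0,S1,S3,S4,S5,S6,S8} on symbol 0: members go to different blocks, giving {S1,S3,S4,S5,S6} and {S0,S8}.
Split {S7,S9} by δ(·,0) → {S7} and {S9}.
Refine {S1,S3,S4,S5,S6} on symbol 0: members go to different blocks, giving {S1,S5,S6} and {S3,S4}.
Split {S0,S8} by δ(·,1) → {S0} and {S8}.
On input 0, block {S3,S4} splits into {S3} and {S4}.
No further refinement is possible. Final partition (7 blocks): {S7} | {S1,S5,S6} | {S0} | {S9} | {S3} | {S8} | {S4}.

7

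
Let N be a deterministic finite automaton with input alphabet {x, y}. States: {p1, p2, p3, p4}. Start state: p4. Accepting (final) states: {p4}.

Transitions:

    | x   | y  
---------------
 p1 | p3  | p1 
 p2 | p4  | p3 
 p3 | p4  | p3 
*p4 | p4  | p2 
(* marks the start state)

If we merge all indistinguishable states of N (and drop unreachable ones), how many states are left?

First remove the unreachable states {p1}; 3 states remain.
Initial partition by acceptance: {p4} | {p2,p3}.
The partition is now stable with 2 blocks: {p4} | {p2,p3}.

2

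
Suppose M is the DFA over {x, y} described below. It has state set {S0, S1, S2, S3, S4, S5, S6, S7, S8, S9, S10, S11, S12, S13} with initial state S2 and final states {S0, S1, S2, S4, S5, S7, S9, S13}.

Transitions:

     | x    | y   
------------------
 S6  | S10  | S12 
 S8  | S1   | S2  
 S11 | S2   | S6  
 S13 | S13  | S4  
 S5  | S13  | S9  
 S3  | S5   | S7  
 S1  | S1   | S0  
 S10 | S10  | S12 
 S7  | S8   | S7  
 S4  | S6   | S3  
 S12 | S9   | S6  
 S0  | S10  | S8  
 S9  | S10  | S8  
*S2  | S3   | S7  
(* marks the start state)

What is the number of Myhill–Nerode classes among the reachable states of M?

Reachable states from the start: {S0,S1,S2,S3,S4,S5,S6,S7,S8,S9,S10,S12,S13}. Unreachable: {S11} — drop them.
P0 = {S0,S1,S2,S4,S5,S7,S9,S13} | {S3,S6,S8,S10,S12}.
Split {S0,S1,S2,S4,S5,S7,S9,S13} by δ(·,x) → {S0,S2,S4,S7,S9} and {S1,S5,S13}.
Split {S0,S2,S4,S7,S9} by δ(·,y) → {S0,S4,S9} and {S2,S7}.
Split {S3,S6,S8,S10,S12} by δ(·,x) → {S3,S8} and {S6,S10} and {S12}.
No further refinement is possible. Final partition (6 blocks): {S0,S4,S9} | {S3,S8} | {S1,S5,S13} | {S2,S7} | {S6,S10} | {S12}.

6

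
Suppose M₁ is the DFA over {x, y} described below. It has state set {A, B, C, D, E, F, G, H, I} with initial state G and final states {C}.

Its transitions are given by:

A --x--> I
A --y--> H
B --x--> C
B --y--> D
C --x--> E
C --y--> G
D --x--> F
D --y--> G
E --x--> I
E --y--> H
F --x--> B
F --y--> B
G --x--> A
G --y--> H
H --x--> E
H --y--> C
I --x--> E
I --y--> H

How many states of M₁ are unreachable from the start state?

3

BFS from G reaches {A, C, E, G, H, I}; the 3 state(s) B, D, F are never visited.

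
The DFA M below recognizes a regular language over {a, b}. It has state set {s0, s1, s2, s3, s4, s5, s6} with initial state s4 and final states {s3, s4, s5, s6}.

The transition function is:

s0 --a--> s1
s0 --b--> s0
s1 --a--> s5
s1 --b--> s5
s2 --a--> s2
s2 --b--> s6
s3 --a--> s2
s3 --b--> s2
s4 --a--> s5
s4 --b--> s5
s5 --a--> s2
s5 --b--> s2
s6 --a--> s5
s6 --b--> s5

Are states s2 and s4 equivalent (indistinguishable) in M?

No

First remove the unreachable states {s0,s1,s3}; 4 states remain.
Initial partition by acceptance: {s4,s5,s6} | {s2}.
On input a, block {s4,s5,s6} splits into {s4,s6} and {s5}.
No further refinement is possible. Final partition (3 blocks): {s4,s6} | {s2} | {s5}.
s2 and s4 end up in different blocks, so they are distinguishable. For instance, the string 'ε' is accepted from only s4.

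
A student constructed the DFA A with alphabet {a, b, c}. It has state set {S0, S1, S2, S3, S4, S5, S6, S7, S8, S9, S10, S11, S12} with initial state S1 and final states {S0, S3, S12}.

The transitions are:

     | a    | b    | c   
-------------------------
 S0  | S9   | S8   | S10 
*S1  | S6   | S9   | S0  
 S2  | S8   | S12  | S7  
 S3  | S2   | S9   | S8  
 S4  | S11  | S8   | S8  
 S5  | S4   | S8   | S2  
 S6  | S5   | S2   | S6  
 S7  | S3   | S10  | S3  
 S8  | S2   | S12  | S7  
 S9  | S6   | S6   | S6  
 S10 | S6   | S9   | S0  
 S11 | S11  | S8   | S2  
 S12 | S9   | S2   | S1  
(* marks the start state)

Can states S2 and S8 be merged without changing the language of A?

Yes

Every state is reachable, so we keep all 13.
Start with accepting vs non-accepting: {S0,S3,S12} | {S1,S2,S4,S5,S6,S7,S8,S9,S10,S11}.
Split {S1,S2,S4,S5,S6,S7,S8,S9,S10,S11} by δ(·,a) → {S1,S2,S4,S5,S6,S8,S9,S10,S11} and {S7}.
Refine {S1,S2,S4,S5,S6,S8,S9,S10,S11} on symbol b: members go to different blocks, giving {S1,S4,S5,S6,S9,S10,S11} and {S2,S8}.
On input a, block {S0,S3,S12} splits into {S0,S12} and {S3}.
Refine {S1,S4,S5,S6,S9,S10,S11} on symbol b: members go to different blocks, giving {S4,S5,S6,S11} and {S1,S9,S10}.
On input c, block {S4,S5,S6,S11} splits into {S4,S5,S11} and {S6}.
Refine {S1,S9,S10} on symbol b: members go to different blocks, giving {S1,S10} and {S9}.
No further refinement is possible. Final partition (8 blocks): {S0,S12} | {S4,S5,S11} | {S7} | {S2,S8} | {S3} | {S1,S10} | {S6} | {S9}.
S2 and S8 lie in the same block of the stable partition, so they are equivalent — no string distinguishes them.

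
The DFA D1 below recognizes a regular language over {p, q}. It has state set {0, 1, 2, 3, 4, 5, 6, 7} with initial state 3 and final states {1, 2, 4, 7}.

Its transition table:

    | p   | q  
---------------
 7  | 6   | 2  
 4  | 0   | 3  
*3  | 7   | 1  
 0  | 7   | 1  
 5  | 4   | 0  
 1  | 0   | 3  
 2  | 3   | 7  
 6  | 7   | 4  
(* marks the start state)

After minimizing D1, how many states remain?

Reachable states from the start: {0,1,2,3,4,6,7}. Unreachable: {5} — drop them.
P0 = {1,2,4,7} | {0,3,6}.
On input q, block {1,2,4,7} splits into {1,4} and {2,7}.
Stable partition: {1,4} | {0,3,6} | {2,7} — 3 equivalence classes.

3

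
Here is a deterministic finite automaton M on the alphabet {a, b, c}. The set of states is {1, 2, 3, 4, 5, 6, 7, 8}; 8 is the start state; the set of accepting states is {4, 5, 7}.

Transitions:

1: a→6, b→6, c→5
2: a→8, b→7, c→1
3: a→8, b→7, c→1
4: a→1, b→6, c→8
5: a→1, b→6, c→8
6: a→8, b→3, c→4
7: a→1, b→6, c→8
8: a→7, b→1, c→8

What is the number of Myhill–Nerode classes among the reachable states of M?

5

First remove the unreachable states {2}; 7 states remain.
P0 = {4,5,7} | {1,3,6,8}.
Refine {1,3,6,8} on symbol a: members go to different blocks, giving {1,3,6} and {8}.
On input a, block {1,3,6} splits into {3,6} and {1}.
Split {3,6} by δ(·,b) → {3} and {6}.
No further refinement is possible. Final partition (5 blocks): {4,5,7} | {3} | {8} | {1} | {6}.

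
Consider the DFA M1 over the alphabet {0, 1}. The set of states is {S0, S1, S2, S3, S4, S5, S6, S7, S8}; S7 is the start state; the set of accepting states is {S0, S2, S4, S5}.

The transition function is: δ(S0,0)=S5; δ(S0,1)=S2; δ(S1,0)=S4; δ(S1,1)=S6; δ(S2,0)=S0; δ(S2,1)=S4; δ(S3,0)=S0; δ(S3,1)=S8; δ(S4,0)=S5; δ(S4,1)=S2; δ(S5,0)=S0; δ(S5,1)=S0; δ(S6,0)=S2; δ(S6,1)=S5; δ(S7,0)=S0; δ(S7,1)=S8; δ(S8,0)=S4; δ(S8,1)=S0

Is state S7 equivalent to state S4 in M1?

No

First remove the unreachable states {S1,S3,S6}; 6 states remain.
P0 = {S0,S2,S4,S5} | {S7,S8}.
Refine {S7,S8} on symbol 1: members go to different blocks, giving {S7} and {S8}.
The partition is now stable with 3 blocks: {S0,S2,S4,S5} | {S7} | {S8}.
S7 and S4 end up in different blocks, so they are distinguishable. For instance, the string 'ε' is accepted from only S4.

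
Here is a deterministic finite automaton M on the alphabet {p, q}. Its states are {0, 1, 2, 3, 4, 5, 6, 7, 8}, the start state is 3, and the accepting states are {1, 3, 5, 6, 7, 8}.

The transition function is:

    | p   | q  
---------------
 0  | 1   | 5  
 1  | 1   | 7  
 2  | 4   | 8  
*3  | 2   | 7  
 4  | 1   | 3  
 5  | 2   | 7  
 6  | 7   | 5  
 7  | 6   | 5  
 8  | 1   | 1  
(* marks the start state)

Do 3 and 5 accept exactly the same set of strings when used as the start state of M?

Reachable states from the start: {1,2,3,4,5,6,7,8}. Unreachable: {0} — drop them.
Start with accepting vs non-accepting: {1,3,5,6,7,8} | {2,4}.
On input p, block {1,3,5,6,7,8} splits into {1,6,7,8} and {3,5}.
On input q, block {1,6,7,8} splits into {1,8} and {6,7}.
Split {1,8} by δ(·,q) → {1} and {8}.
Split {2,4} by δ(·,p) → {2} and {4}.
Stable partition: {1} | {2} | {3,5} | {6,7} | {8} | {4} — 6 equivalence classes.
3 and 5 lie in the same block of the stable partition, so they are equivalent — no string distinguishes them.

Yes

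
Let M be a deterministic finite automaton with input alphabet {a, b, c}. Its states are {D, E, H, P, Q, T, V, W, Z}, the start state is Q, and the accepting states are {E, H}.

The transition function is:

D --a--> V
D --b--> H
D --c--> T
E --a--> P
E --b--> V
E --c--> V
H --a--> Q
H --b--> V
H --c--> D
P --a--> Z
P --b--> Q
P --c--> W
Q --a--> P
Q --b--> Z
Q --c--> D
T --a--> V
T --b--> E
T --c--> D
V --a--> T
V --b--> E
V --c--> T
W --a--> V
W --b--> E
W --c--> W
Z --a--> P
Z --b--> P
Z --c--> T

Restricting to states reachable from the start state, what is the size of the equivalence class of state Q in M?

3

Start with accepting vs non-accepting: {E,H} | {D,P,Q,T,V,W,Z}.
Refine {D,P,Q,T,V,W,Z} on symbol b: members go to different blocks, giving {D,T,V,W} and {P,Q,Z}.
The partition is now stable with 3 blocks: {E,H} | {D,T,V,W} | {P,Q,Z}.
The equivalence class containing Q is {P,Q,Z}, of size 3.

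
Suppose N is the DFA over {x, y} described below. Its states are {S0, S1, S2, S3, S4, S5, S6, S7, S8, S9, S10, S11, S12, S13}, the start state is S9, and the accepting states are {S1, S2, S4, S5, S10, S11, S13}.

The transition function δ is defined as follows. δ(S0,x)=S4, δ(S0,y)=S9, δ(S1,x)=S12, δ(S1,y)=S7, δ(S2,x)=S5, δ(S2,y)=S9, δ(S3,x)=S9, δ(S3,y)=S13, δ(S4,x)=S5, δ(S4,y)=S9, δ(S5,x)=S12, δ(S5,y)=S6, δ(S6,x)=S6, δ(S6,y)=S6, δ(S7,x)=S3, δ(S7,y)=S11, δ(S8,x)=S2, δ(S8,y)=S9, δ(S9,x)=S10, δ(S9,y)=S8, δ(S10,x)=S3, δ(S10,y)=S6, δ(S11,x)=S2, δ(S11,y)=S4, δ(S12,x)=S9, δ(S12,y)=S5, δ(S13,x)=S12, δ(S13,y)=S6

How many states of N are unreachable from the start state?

BFS from S9 reaches {S2, S3, S5, S6, S8, S9, S10, S12, S13}; the 5 state(s) S0, S1, S4, S7, S11 are never visited.

5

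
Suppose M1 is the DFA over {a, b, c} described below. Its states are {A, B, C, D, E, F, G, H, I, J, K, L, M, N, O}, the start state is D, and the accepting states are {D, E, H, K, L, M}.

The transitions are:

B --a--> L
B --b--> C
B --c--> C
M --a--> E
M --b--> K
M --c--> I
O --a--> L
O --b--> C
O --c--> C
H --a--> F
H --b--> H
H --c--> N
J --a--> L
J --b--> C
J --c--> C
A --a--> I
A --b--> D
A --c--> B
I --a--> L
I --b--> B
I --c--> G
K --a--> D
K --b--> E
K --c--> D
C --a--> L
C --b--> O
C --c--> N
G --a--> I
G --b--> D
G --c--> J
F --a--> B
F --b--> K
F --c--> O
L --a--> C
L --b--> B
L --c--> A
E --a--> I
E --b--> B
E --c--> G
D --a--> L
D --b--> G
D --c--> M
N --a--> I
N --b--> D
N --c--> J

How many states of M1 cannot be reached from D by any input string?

Starting at D and following transitions, the reachable set is {A, B, C, D, E, G, I, J, K, L, M, N, O}. That leaves F, H unreachable — 2 in total.

2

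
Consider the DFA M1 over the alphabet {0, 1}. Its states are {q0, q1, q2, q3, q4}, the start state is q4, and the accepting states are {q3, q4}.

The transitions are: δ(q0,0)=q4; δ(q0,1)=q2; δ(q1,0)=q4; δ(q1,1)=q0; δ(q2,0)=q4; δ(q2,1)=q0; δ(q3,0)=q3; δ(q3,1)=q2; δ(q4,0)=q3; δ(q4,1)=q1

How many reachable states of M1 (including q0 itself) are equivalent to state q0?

3

Every state is reachable, so we keep all 5.
Initial partition by acceptance: {q3,q4} | {q0,q1,q2}.
No further refinement is possible. Final partition (2 blocks): {q3,q4} | {q0,q1,q2}.
The equivalence class containing q0 is {q0,q1,q2}, of size 3.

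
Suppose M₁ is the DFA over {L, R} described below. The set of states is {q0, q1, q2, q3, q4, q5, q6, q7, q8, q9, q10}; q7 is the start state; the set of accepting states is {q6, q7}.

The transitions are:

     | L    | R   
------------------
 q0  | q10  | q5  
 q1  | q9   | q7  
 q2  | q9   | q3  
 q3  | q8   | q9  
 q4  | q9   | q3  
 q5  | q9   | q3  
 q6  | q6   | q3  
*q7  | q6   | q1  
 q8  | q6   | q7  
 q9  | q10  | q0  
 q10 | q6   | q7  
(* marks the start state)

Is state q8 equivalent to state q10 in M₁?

Yes

States {q2,q4} cannot be reached from the start state, so discard them.
Start with accepting vs non-accepting: {q6,q7} | {q0,q1,q3,q5,q8,q9,q10}.
Split {q0,q1,q3,q5,q8,q9,q10} by δ(·,L) → {q0,q1,q3,q5,q9} and {q8,q10}.
Refine {q0,q1,q3,q5,q9} on symbol L: members go to different blocks, giving {q0,q3,q9} and {q1,q5}.
Split {q6,q7} by δ(·,R) → {q6} and {q7}.
On input R, block {q0,q3,q9} splits into {q3,q9} and {q0}.
On input R, block {q3,q9} splits into {q3} and {q9}.
Split {q1,q5} by δ(·,R) → {q1} and {q5}.
No further refinement is possible. Final partition (8 blocks): {q6} | {q3} | {q8,q10} | {q1} | {q7} | {q0} | {q9} | {q5}.
q8 and q10 lie in the same block of the stable partition, so they are equivalent — no string distinguishes them.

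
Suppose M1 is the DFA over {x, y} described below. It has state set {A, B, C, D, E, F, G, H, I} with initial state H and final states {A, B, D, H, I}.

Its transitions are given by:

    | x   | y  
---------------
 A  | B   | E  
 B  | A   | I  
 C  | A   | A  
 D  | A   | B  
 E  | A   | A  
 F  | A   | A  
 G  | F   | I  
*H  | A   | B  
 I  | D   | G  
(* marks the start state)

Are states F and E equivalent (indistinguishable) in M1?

Yes

Reachable states from the start: {A,B,D,E,F,G,H,I}. Unreachable: {C} — drop them.
P0 = {A,B,D,H,I} | {E,F,G}.
Split {A,B,D,H,I} by δ(·,y) → {B,D,H} and {A,I}.
On input y, block {B,D,H} splits into {D,H} and {B}.
Split {E,F,G} by δ(·,x) → {E,F} and {G}.
On input x, block {A,I} splits into {A} and {I}.
The partition is now stable with 6 blocks: {D,H} | {E,F} | {A} | {B} | {G} | {I}.
F and E lie in the same block of the stable partition, so they are equivalent — no string distinguishes them.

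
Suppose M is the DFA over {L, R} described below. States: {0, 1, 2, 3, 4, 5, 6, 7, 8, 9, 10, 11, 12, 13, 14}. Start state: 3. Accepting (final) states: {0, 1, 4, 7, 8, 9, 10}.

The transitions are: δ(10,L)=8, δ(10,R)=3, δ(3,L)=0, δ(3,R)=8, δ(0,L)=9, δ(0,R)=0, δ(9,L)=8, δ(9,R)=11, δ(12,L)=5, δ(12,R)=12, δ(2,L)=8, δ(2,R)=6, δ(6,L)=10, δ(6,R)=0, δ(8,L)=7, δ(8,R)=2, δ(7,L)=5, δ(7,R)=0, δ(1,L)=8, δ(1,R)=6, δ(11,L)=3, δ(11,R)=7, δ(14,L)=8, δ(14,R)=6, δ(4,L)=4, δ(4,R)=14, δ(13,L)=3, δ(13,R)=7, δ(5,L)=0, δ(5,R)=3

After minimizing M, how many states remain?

States {1,4,12,13,14} cannot be reached from the start state, so discard them.
P0 = {0,7,8,9,10} | {2,3,5,6,11}.
Refine {0,7,8,9,10} on symbol L: members go to different blocks, giving {0,8,9,10} and {7}.
Refine {0,8,9,10} on symbol L: members go to different blocks, giving {0,9,10} and {8}.
Split {0,9,10} by δ(·,L) → {9,10} and {0}.
Refine {2,3,5,6,11} on symbol L: members go to different blocks, giving {3,5} and {2} and {6} and {11}.
On input R, block {9,10} splits into {9} and {10}.
Refine {3,5} on symbol R: members go to different blocks, giving {3} and {5}.
No further refinement is possible. Final partition (10 blocks): {9} | {3} | {7} | {8} | {0} | {2} | {6} | {11} | {10} | {5}.

10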